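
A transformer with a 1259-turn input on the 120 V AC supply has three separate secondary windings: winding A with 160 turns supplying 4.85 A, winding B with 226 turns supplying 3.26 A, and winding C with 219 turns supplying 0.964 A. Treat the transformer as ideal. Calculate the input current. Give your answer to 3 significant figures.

V_A = 120 × 160/1259 = 15.250 V; V_B = 120 × 226/1259 = 21.541 V; V_C = 120 × 219/1259 = 20.874 V.
P_out = V_A I_A + V_B I_B + V_C I_C = 15.250×4.85 + 21.541×3.26 + 20.874×0.964 = 73.963 + 70.223 + 20.122 = 164.31 W.
Ideal ⇒ P_in = P_out, so I_in = P_out/V_in = 164.31/120 = 1.37 A.

I_in ≈ 1.37 A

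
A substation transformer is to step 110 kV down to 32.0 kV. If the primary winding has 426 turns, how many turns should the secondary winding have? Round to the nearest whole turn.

N_s = 124 turns

N_s/N_p = V_s/V_p, so N_s = 426 × 32000/110000 = 123.9 ≈ 124 turns.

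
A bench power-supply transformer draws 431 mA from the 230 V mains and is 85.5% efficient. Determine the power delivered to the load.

P_in = V_p I_p = 230 × 0.431 = 99.130 W.
P_out = η P_in = 0.855 × 99.130 = 84.8 W.

P_out ≈ 84.8 W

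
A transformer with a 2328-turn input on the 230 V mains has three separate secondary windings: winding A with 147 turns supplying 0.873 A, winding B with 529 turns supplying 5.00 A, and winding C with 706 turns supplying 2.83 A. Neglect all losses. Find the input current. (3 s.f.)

I_in ≈ 2.05 A

V_A = 230 × 147/2328 = 14.523 V; V_B = 230 × 529/2328 = 52.264 V; V_C = 230 × 706/2328 = 69.751 V.
P_out = V_A I_A + V_B I_B + V_C I_C = 14.523×0.873 + 52.264×5.00 + 69.751×2.83 = 12.679 + 261.32 + 197.39 = 471.39 W.
Ideal ⇒ P_in = P_out, so I_in = P_out/V_in = 471.39/230 = 2.05 A.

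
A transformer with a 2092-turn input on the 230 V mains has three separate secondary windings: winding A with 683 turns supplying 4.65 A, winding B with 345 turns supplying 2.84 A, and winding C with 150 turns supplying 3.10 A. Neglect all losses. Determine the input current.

V_A = 230 × 683/2092 = 75.091 V; V_B = 230 × 345/2092 = 37.930 V; V_C = 230 × 150/2092 = 16.491 V.
P_out = V_A I_A + V_B I_B + V_C I_C = 75.091×4.65 + 37.930×2.84 + 16.491×3.10 = 349.17 + 107.72 + 51.123 = 508.02 W.
Ideal ⇒ P_in = P_out, so I_in = P_out/V_in = 508.02/230 = 2.21 A.

I_in ≈ 2.21 A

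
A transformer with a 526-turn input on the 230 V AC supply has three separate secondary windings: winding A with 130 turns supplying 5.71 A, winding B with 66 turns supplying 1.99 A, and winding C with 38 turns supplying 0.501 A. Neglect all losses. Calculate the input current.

I_in ≈ 1.70 A

V_A = 230 × 130/526 = 56.844 V; V_B = 230 × 66/526 = 28.859 V; V_C = 230 × 38/526 = 16.616 V.
P_out = V_A I_A + V_B I_B + V_C I_C = 56.844×5.71 + 28.859×1.99 + 16.616×0.501 = 324.58 + 57.430 + 8.3246 = 390.33 W.
Ideal ⇒ P_in = P_out, so I_in = P_out/V_in = 390.33/230 = 1.70 A.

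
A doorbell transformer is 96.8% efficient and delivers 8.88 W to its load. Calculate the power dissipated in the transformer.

P_loss ≈ 0.294 W

P_in = P_out/η = 8.88/0.968 = 9.17355 W.
P_loss = P_in − P_out = 9.17355 − 8.88 = 0.294 W.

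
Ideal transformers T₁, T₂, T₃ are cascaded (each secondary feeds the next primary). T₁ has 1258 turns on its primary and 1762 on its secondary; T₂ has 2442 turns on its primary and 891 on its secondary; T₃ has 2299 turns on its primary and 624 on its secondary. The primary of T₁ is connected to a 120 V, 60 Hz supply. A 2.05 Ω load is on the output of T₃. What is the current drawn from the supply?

Secondary of T₁: V = 120.00 × 1762/1258 = 168.08 V.
Secondary of T₂: V = 168.08 × 891/2442 = 61.325 V.
Secondary of T₃: V = 61.325 × 624/2299 = 16.645 V.
I_load = 16.645/2.05 = 8.1195 A, so P_out = 16.645 × 8.1195 = 135.15 W.
All ideal ⇒ P_in = P_out, so I_supply = 135.15/120 = 1.13 A.

I_supply ≈ 1.13 A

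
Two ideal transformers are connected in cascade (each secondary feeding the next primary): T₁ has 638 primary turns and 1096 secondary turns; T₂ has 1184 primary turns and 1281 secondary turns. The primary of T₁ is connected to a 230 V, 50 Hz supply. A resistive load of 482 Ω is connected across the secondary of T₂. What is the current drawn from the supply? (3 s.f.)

I_supply ≈ 1.65 A

Secondary of T₁: V = 230.00 × 1096/638 = 395.11 V.
Secondary of T₂: V = 395.11 × 1281/1184 = 427.48 V.
I_load = 427.48/482 = 0.88689 A, so P_out = 427.48 × 0.88689 = 379.13 W.
All ideal ⇒ P_in = P_out, so I_supply = 379.13/230 = 1.65 A.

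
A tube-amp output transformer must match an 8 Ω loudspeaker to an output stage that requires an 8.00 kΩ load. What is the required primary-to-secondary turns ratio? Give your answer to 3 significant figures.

N_p/N_s ≈ 31.6

Z_p/Z_s = (N_p/N_s)², so N_p/N_s = √(8000/8) = √1000 = 31.6.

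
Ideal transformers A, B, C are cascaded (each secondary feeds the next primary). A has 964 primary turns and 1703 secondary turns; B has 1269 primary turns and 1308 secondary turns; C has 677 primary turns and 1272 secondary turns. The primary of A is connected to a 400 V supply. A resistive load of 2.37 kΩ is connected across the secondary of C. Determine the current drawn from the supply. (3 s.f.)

Secondary of A: V = 400.00 × 1703/964 = 706.64 V.
Secondary of B: V = 706.64 × 1308/1269 = 728.36 V.
Secondary of C: V = 728.36 × 1272/677 = 1368.5 V.
I_load = 1368.5/2370 = 0.57742 A, so P_out = 1368.5 × 0.57742 = 790.20 W.
All ideal ⇒ P_in = P_out, so I_supply = 790.20/400 = 1.98 A.

I_supply ≈ 1.98 A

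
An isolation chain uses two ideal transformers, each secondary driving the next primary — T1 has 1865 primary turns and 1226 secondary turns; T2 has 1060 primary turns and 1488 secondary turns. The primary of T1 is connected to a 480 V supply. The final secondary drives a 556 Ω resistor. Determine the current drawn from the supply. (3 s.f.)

Secondary of T1: V = 480.00 × 1226/1865 = 315.54 V.
Secondary of T2: V = 315.54 × 1488/1060 = 442.95 V.
I_load = 442.95/556 = 0.79666 A, so P_out = 442.95 × 0.79666 = 352.88 W.
All ideal ⇒ P_in = P_out, so I_supply = 352.88/480 = 0.735 A.

I_supply ≈ 0.735 A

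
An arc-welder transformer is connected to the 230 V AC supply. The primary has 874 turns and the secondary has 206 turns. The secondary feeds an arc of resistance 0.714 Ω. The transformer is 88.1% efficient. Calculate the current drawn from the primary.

V_s = 230 × 206/874 = 54.211 V.
I_s = V_s/R = 54.211/0.714 = 75.925 A.
P_out = V_s I_s = 54.211 × 75.925 = 4115.9 W.
P_in = P_out/η = 4115.9/0.881 = 4671.9 W.
I_p = P_in/V_p = 4671.9/230 = 20.3 A.

I_p ≈ 20.3 A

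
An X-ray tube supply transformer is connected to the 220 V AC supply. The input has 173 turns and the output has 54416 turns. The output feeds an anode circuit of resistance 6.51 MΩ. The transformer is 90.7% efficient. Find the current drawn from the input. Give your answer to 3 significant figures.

V_out = 220 × 54416/173 = 69200 V.
I_out = V_out/R = 69200/(6.51×10^6) = 0.010630 A.
P_out = V_out I_out = 69200 × 0.010630 = 735.57 W.
P_in = P_out/η = 735.57/0.907 = 810.99 W.
I_in = P_in/V_in = 810.99/220 = 3.69 A.

I_in ≈ 3.69 A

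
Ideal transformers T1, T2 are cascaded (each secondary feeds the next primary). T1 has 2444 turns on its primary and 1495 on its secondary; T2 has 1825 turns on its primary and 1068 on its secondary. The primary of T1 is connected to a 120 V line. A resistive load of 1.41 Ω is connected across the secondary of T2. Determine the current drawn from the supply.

I_supply ≈ 10.9 A

Secondary of T1: V = 120.00 × 1495/2444 = 73.404 V.
Secondary of T2: V = 73.404 × 1068/1825 = 42.957 V.
I_load = 42.957/1.41 = 30.466 A, so P_out = 42.957 × 30.466 = 1308.7 W.
All ideal ⇒ P_in = P_out, so I_supply = 1308.7/120 = 10.9 A.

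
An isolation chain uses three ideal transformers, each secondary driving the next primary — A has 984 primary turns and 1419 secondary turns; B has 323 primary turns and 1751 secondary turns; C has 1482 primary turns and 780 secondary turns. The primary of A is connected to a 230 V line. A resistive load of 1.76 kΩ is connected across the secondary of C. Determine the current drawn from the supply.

After A: V = 230.00 × 1419/984 = 331.68 V.
After B: V = 331.68 × 1751/323 = 1798.0 V.
After C: V = 1798.0 × 780/1482 = 946.34 V.
I_load = 946.34/1760 = 0.53769 A, so P_out = 946.34 × 0.53769 = 508.84 W.
All ideal ⇒ P_in = P_out, so I_supply = 508.84/230 = 2.21 A.

I_supply ≈ 2.21 A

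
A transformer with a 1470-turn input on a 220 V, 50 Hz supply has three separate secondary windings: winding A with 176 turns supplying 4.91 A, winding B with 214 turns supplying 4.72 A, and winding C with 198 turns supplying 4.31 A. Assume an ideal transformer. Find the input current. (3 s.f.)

I_in ≈ 1.86 A

V_A = 220 × 176/1470 = 26.340 V; V_B = 220 × 214/1470 = 32.027 V; V_C = 220 × 198/1470 = 29.633 V.
P_out = V_A I_A + V_B I_B + V_C I_C = 26.340×4.91 + 32.027×4.72 + 29.633×4.31 = 129.33 + 151.17 + 127.72 = 408.22 W.
Ideal ⇒ P_in = P_out, so I_in = P_out/V_in = 408.22/220 = 1.86 A.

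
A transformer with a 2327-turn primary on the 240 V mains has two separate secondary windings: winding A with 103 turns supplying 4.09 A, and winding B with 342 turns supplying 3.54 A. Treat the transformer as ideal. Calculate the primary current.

I_p ≈ 0.701 A

V_A = 240 × 103/2327 = 10.623 V; V_B = 240 × 342/2327 = 35.273 V.
P_out = V_A I_A + V_B I_B = 10.623×4.09 + 35.273×3.54 = 43.449 + 124.87 = 168.31 W.
Ideal ⇒ P_in = P_out, so I_p = P_out/V_p = 168.31/240 = 0.701 A.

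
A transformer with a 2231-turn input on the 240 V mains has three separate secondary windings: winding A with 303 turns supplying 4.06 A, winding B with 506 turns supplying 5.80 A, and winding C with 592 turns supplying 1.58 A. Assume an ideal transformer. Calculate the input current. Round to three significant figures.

I_in ≈ 2.29 A

V_A = 240 × 303/2231 = 32.595 V; V_B = 240 × 506/2231 = 54.433 V; V_C = 240 × 592/2231 = 63.684 V.
P_out = V_A I_A + V_B I_B + V_C I_C = 32.595×4.06 + 54.433×5.80 + 63.684×1.58 = 132.34 + 315.71 + 100.62 = 548.67 W.
Ideal ⇒ P_in = P_out, so I_in = P_out/V_in = 548.67/240 = 2.29 A.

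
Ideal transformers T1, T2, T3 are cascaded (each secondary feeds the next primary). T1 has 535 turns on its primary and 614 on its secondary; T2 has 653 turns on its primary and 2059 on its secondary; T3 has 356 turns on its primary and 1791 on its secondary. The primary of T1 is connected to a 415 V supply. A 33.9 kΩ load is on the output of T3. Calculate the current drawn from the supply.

I_supply ≈ 4.06 A

After T1: V = 415.00 × 614/535 = 476.28 V.
After T2: V = 476.28 × 2059/653 = 1501.8 V.
After T3: V = 1501.8 × 1791/356 = 7555.3 V.
I_load = 7555.3/33900 = 0.22287 A, so P_out = 7555.3 × 0.22287 = 1683.8 W.
All ideal ⇒ P_in = P_out, so I_supply = 1683.8/415 = 4.06 A.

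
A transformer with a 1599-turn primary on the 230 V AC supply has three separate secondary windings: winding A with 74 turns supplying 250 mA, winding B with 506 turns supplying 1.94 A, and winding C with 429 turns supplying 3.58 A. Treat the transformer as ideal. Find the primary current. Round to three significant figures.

I_p ≈ 1.59 A

V_A = 230 × 74/1599 = 10.644 V; V_B = 230 × 506/1599 = 72.783 V; V_C = 230 × 429/1599 = 61.707 V.
P_out = V_A I_A + V_B I_B + V_C I_C = 10.644×0.250 + 72.783×1.94 + 61.707×3.58 = 2.6610 + 141.20 + 220.91 = 364.77 W.
Ideal ⇒ P_in = P_out, so I_p = P_out/V_p = 364.77/230 = 1.59 A.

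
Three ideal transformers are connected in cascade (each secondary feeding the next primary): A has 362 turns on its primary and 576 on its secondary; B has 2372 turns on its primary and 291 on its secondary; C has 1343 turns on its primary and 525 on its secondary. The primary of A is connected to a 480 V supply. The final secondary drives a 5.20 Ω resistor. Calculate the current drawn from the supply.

Secondary of A: V = 480.00 × 576/362 = 763.76 V.
Secondary of B: V = 763.76 × 291/2372 = 93.699 V.
Secondary of C: V = 93.699 × 525/1343 = 36.628 V.
I_load = 36.628/5.20 = 7.0439 A, so P_out = 36.628 × 7.0439 = 258.01 W.
All ideal ⇒ P_in = P_out, so I_supply = 258.01/480 = 0.538 A.

I_supply ≈ 0.538 A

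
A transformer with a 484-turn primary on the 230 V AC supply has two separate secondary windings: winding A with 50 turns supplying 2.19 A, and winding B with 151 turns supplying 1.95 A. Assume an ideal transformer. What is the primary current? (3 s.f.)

V_A = 230 × 50/484 = 23.760 V; V_B = 230 × 151/484 = 71.756 V.
P_out = V_A I_A + V_B I_B = 23.760×2.19 + 71.756×1.95 = 52.035 + 139.92 = 191.96 W.
Ideal ⇒ P_in = P_out, so I_p = P_out/V_p = 191.96/230 = 0.835 A.

I_p ≈ 0.835 A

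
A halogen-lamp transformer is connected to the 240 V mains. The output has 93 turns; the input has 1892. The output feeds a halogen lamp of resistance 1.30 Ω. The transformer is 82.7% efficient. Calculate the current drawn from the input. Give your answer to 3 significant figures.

V_out = 240 × 93/1892 = 11.797 V.
I_out = V_out/R = 11.797/1.30 = 9.0746 A.
P_out = V_out I_out = 11.797 × 9.0746 = 107.05 W.
P_in = P_out/η = 107.05/0.827 = 129.45 W.
I_in = P_in/V_in = 129.45/240 = 0.539 A.

I_in ≈ 0.539 A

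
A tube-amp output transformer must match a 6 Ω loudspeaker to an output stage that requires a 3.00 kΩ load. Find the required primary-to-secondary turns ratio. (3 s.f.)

N_p/N_s ≈ 22.4

Z_p/Z_s = (N_p/N_s)², so N_p/N_s = √(3000/6) = √500 = 22.4.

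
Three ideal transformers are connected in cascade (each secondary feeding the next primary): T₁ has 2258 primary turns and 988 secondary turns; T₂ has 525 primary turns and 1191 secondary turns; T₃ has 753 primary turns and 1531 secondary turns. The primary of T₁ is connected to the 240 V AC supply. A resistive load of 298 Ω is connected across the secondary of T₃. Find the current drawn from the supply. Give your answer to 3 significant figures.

After T₁: V = 240.00 × 988/2258 = 105.01 V.
After T₂: V = 105.01 × 1191/525 = 238.23 V.
After T₃: V = 238.23 × 1531/753 = 484.37 V.
I_load = 484.37/298 = 1.6254 A, so P_out = 484.37 × 1.6254 = 787.30 W.
All ideal ⇒ P_in = P_out, so I_supply = 787.30/240 = 3.28 A.

I_supply ≈ 3.28 A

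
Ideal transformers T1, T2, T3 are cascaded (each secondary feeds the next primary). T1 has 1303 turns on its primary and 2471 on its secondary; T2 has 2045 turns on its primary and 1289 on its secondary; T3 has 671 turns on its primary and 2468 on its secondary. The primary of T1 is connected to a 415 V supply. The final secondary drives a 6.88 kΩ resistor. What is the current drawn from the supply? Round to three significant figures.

After T1: V = 415.00 × 2471/1303 = 787.00 V.
After T2: V = 787.00 × 1289/2045 = 496.06 V.
After T3: V = 496.06 × 2468/671 = 1824.6 V.
I_load = 1824.6/6880 = 0.26520 A, so P_out = 1824.6 × 0.26520 = 483.87 W.
All ideal ⇒ P_in = P_out, so I_supply = 483.87/415 = 1.17 A.

I_supply ≈ 1.17 A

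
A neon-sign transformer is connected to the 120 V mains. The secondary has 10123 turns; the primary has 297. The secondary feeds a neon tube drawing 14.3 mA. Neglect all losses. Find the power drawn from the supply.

P ≈ 58.5 W

I_p = I_s × N_s/N_p = 0.0143 × 10123/297 = 0.48740 A.
P = V_p I_p = 120 × 0.48740 = 58.5 W.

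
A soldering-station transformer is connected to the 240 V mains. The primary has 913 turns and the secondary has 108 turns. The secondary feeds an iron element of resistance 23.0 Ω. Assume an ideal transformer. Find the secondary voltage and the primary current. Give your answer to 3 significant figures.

V_s = V_p × N_s/N_p = 240 × 108/913 = 28.390 V.
I_s = V_s/R = 28.390/23.0 = 1.2343 A.
I_p = I_s × N_s/N_p = 1.2343 × 108/913 = 0.146 A.

V_s ≈ 28.4 V, I_p ≈ 0.146 A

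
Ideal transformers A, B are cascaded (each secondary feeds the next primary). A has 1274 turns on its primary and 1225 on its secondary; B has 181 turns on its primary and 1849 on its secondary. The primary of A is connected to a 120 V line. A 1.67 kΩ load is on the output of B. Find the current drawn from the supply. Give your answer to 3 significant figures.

I_supply ≈ 6.93 A

Secondary of A: V = 120.00 × 1225/1274 = 115.38 V.
Secondary of B: V = 115.38 × 1849/181 = 1178.7 V.
I_load = 1178.7/1670 = 0.70581 A, so P_out = 1178.7 × 0.70581 = 831.95 W.
All ideal ⇒ P_in = P_out, so I_supply = 831.95/120 = 6.93 A.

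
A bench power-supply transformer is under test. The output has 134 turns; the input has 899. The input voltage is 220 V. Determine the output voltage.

V_out ≈ 32.8 V

V_out/V_in = N_out/N_in, so V_out = 220 × 134/899 = 32.8 V.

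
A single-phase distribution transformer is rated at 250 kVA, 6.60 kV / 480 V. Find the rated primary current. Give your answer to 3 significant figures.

I_p = S/V_p = 250000/6600 = 37.9 A.

I_p ≈ 37.9 A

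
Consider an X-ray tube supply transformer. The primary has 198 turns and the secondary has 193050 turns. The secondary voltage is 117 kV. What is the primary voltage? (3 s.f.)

V_p ≈ 120 V

V_p/V_s = N_p/N_s, so V_p = 117000 × 198/193050 = 120 V.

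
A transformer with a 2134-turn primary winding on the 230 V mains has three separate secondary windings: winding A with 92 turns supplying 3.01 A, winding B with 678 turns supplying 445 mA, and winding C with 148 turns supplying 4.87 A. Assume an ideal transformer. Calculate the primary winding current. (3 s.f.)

V_A = 230 × 92/2134 = 9.9157 V; V_B = 230 × 678/2134 = 73.074 V; V_C = 230 × 148/2134 = 15.951 V.
P_out = V_A I_A + V_B I_B + V_C I_C = 9.9157×3.01 + 73.074×0.445 + 15.951×4.87 = 29.846 + 32.518 + 77.683 = 140.05 W.
Ideal ⇒ P_in = P_out, so I_p = P_out/V_p = 140.05/230 = 0.609 A.

I_p ≈ 0.609 A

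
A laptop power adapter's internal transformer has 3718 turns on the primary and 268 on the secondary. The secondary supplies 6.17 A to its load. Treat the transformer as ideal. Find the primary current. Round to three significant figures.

For an ideal transformer I_p/I_s = N_s/N_p, so I_p = 6.17 × 268/3718 = 0.445 A.

I_p ≈ 0.445 A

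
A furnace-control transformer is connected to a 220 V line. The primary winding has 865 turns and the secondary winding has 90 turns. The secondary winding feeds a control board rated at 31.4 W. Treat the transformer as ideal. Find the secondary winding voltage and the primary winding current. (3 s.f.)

V_s ≈ 22.9 V, I_p ≈ 0.143 A

V_s = V_p × N_s/N_p = 220 × 90/865 = 22.890 V.
I_s = P/V_s = 31.4/22.890 = 1.3718 A.
I_p = I_s × N_s/N_p = 1.3718 × 90/865 = 0.143 A.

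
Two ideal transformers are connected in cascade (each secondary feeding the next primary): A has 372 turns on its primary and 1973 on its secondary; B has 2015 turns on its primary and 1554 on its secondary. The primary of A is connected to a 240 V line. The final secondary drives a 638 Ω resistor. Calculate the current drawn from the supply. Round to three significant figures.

I_supply ≈ 6.29 A

Secondary of A: V = 240.00 × 1973/372 = 1272.9 V.
Secondary of B: V = 1272.9 × 1554/2015 = 981.68 V.
I_load = 981.68/638 = 1.5387 A, so P_out = 981.68 × 1.5387 = 1510.5 W.
All ideal ⇒ P_in = P_out, so I_supply = 1510.5/240 = 6.29 A.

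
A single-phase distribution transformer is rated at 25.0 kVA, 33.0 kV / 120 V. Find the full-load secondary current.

I_s ≈ 208 A

I_s = S/V_s = 25000/120 = 208 A.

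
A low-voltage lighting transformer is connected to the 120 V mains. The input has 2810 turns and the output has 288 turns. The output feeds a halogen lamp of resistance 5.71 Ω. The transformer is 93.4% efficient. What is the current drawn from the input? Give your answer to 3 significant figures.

V_out = 120 × 288/2810 = 12.299 V.
I_out = V_out/R = 12.299/5.71 = 2.1539 A.
P_out = V_out I_out = 12.299 × 2.1539 = 26.491 W.
P_in = P_out/η = 26.491/0.934 = 28.363 W.
I_in = P_in/V_in = 28.363/120 = 0.236 A.

I_in ≈ 0.236 A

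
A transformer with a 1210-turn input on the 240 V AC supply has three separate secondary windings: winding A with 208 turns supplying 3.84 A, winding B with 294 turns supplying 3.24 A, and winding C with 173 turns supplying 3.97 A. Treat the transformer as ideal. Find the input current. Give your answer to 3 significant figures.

I_in ≈ 2.01 A

V_A = 240 × 208/1210 = 41.256 V; V_B = 240 × 294/1210 = 58.314 V; V_C = 240 × 173/1210 = 34.314 V.
P_out = V_A I_A + V_B I_B + V_C I_C = 41.256×3.84 + 58.314×3.24 + 34.314×3.97 = 158.42 + 188.94 + 136.23 = 483.59 W.
Ideal ⇒ P_in = P_out, so I_in = P_out/V_in = 483.59/240 = 2.01 A.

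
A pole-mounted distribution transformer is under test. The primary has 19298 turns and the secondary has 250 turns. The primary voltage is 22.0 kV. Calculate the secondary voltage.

V_s/V_p = N_s/N_p, so V_s = 22000 × 250/19298 = 285 V.

V_s ≈ 285 V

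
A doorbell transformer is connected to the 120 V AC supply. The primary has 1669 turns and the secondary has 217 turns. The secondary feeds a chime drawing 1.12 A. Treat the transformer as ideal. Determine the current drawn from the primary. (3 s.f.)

For an ideal transformer I_p N_p = I_s N_s, so I_p = 1.12 × 217/1669 = 0.146 A.

I_p ≈ 0.146 A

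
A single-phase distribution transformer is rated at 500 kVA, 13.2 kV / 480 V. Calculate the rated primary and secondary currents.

I_p ≈ 37.9 A, I_s ≈ 1040 A

I_p = S/V_p = 500000/13200 = 37.9 A.
I_s = S/V_s = 500000/480 = 1040 A.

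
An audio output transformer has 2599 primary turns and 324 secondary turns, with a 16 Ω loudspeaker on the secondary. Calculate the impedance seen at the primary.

Z_p = (N_p/N_s)² × Z_s = (2599/324)² × 16 = 1030 Ω.

Z_p ≈ 1030 Ω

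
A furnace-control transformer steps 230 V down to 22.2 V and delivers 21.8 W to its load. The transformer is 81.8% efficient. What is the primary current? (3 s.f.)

P_in = P_out/η = 21.8/0.818 = 26.650 W.
I_p = P_in/V_p = 26.650/230 = 0.116 A.

I_p ≈ 0.116 A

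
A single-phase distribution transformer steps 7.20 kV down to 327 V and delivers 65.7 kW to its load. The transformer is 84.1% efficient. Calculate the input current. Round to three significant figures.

I_in ≈ 10.9 A

P_in = P_out/η = 65700/0.841 = 78121 W.
I_in = P_in/V_in = 78121/7200 = 10.9 A.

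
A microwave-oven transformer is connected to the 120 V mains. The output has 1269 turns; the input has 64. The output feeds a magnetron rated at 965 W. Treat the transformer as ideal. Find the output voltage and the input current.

V_out = V_in × N_out/N_in = 120 × 1269/64 = 2379.4 V.
I_out = P/V_out = 965/2379.4 = 0.40557 A.
I_in = I_out × N_out/N_in = 0.40557 × 1269/64 = 8.04 A.

V_out ≈ 2380 V, I_in ≈ 8.04 A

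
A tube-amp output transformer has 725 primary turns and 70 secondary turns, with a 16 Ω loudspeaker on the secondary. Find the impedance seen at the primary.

Z_p ≈ 1720 Ω

Z_p = (N_p/N_s)² × Z_s = (725/70)² × 16 = 1720 Ω.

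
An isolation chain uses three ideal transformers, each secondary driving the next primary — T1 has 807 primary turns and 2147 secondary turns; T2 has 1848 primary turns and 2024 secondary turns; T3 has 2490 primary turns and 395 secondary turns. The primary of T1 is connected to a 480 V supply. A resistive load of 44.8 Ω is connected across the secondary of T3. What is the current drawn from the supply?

Secondary of T1: V = 480.00 × 2147/807 = 1277.0 V.
Secondary of T2: V = 1277.0 × 2024/1848 = 1398.6 V.
Secondary of T3: V = 1398.6 × 395/2490 = 221.87 V.
I_load = 221.87/44.8 = 4.9525 A, so P_out = 221.87 × 4.9525 = 1098.8 W.
All ideal ⇒ P_in = P_out, so I_supply = 1098.8/480 = 2.29 A.

I_supply ≈ 2.29 A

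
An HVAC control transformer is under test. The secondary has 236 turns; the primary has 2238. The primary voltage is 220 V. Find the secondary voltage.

V_s ≈ 23.2 V

V_s/V_p = N_s/N_p, so V_s = 220 × 236/2238 = 23.2 V.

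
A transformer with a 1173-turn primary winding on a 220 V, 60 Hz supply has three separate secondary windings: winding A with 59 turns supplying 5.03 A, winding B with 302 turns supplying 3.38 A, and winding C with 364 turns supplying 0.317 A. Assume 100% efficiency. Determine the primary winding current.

V_A = 220 × 59/1173 = 11.066 V; V_B = 220 × 302/1173 = 56.641 V; V_C = 220 × 364/1173 = 68.269 V.
P_out = V_A I_A + V_B I_B + V_C I_C = 11.066×5.03 + 56.641×3.38 + 68.269×0.317 = 55.660 + 191.45 + 21.641 = 268.75 W.
Ideal ⇒ P_in = P_out, so I_p = P_out/V_p = 268.75/220 = 1.22 A.

I_p ≈ 1.22 A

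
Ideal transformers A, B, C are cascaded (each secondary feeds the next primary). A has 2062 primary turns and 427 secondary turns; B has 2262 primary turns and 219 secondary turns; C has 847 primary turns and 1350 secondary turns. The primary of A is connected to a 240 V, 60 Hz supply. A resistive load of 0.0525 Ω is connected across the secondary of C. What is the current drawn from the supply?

I_supply ≈ 4.67 A

Secondary of A: V = 240.00 × 427/2062 = 49.699 V.
Secondary of B: V = 49.699 × 219/2262 = 4.8117 V.
Secondary of C: V = 4.8117 × 1350/847 = 7.6692 V.
I_load = 7.6692/0.0525 = 146.08 A, so P_out = 7.6692 × 146.08 = 1120.3 W.
All ideal ⇒ P_in = P_out, so I_supply = 1120.3/240 = 4.67 A.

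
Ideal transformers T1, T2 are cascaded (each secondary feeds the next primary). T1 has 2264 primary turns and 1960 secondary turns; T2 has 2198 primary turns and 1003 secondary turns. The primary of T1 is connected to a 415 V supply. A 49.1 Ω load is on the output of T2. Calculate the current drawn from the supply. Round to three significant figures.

I_supply ≈ 1.32 A

Secondary of T1: V = 415.00 × 1960/2264 = 359.28 V.
Secondary of T2: V = 359.28 × 1003/2198 = 163.95 V.
I_load = 163.95/49.1 = 3.3390 A, so P_out = 163.95 × 3.3390 = 547.42 W.
All ideal ⇒ P_in = P_out, so I_supply = 547.42/415 = 1.32 A.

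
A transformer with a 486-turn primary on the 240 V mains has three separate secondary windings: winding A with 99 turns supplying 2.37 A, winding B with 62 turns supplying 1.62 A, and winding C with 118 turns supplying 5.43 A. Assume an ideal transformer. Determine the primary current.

I_p ≈ 2.01 A

V_A = 240 × 99/486 = 48.889 V; V_B = 240 × 62/486 = 30.617 V; V_C = 240 × 118/486 = 58.272 V.
P_out = V_A I_A + V_B I_B + V_C I_C = 48.889×2.37 + 30.617×1.62 + 58.272×5.43 = 115.87 + 49.600 + 316.41 = 481.88 W.
Ideal ⇒ P_in = P_out, so I_p = P_out/V_p = 481.88/240 = 2.01 A.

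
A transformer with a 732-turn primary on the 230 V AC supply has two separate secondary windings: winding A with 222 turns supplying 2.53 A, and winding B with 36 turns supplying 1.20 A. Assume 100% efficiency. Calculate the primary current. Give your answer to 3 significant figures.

V_A = 230 × 222/732 = 69.754 V; V_B = 230 × 36/732 = 11.311 V.
P_out = V_A I_A + V_B I_B = 69.754×2.53 + 11.311×1.20 = 176.48 + 13.574 = 190.05 W.
Ideal ⇒ P_in = P_out, so I_p = P_out/V_p = 190.05/230 = 0.826 A.

I_p ≈ 0.826 A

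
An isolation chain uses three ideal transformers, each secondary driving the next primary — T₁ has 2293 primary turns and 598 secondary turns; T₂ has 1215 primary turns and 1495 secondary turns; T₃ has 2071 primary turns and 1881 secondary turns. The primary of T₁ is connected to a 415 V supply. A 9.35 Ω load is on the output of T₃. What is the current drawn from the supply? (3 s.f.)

After T₁: V = 415.00 × 598/2293 = 108.23 V.
After T₂: V = 108.23 × 1495/1215 = 133.17 V.
After T₃: V = 133.17 × 1881/2071 = 120.95 V.
I_load = 120.95/9.35 = 12.936 A, so P_out = 120.95 × 12.936 = 1564.7 W.
All ideal ⇒ P_in = P_out, so I_supply = 1564.7/415 = 3.77 A.

I_supply ≈ 3.77 A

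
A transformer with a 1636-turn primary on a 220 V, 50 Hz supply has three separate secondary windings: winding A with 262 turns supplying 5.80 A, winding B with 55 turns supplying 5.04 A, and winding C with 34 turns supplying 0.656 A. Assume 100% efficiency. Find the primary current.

I_p ≈ 1.11 A

V_A = 220 × 262/1636 = 35.232 V; V_B = 220 × 55/1636 = 7.3961 V; V_C = 220 × 34/1636 = 4.5721 V.
P_out = V_A I_A + V_B I_B + V_C I_C = 35.232×5.80 + 7.3961×5.04 + 4.5721×0.656 = 204.35 + 37.276 + 2.9993 = 244.62 W.
Ideal ⇒ P_in = P_out, so I_p = P_out/V_p = 244.62/220 = 1.11 A.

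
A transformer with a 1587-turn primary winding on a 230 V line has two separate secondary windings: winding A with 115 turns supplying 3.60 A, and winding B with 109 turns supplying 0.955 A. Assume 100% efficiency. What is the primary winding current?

V_A = 230 × 115/1587 = 16.667 V; V_B = 230 × 109/1587 = 15.797 V.
P_out = V_A I_A + V_B I_B = 16.667×3.60 + 15.797×0.955 = 60.000 + 15.086 = 75.086 W.
Ideal ⇒ P_in = P_out, so I_p = P_out/V_p = 75.086/230 = 0.326 A.

I_p ≈ 0.326 A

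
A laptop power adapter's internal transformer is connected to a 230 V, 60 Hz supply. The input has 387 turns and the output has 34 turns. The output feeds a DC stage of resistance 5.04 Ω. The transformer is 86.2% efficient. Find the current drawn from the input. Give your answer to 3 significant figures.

I_in ≈ 0.409 A

V_out = 230 × 34/387 = 20.207 V.
I_out = V_out/R = 20.207/5.04 = 4.0093 A.
P_out = V_out I_out = 20.207 × 4.0093 = 81.014 W.
P_in = P_out/η = 81.014/0.862 = 93.984 W.
I_in = P_in/V_in = 93.984/230 = 0.409 A.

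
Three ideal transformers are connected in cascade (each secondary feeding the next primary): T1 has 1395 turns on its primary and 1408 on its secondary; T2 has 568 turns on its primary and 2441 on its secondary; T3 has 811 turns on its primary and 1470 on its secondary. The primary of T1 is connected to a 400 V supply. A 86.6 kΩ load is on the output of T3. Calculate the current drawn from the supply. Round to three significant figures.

I_supply ≈ 0.286 A

After T1: V = 400.00 × 1408/1395 = 403.73 V.
After T2: V = 403.73 × 2441/568 = 1735.0 V.
After T3: V = 1735.0 × 1470/811 = 3144.9 V.
I_load = 3144.9/86600 = 0.036315 A, so P_out = 3144.9 × 0.036315 = 114.21 W.
All ideal ⇒ P_in = P_out, so I_supply = 114.21/400 = 0.286 A.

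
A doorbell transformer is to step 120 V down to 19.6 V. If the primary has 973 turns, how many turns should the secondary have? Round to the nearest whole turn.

N_s/N_p = V_s/V_p, so N_s = 973 × 19.6/120 = 158.9 ≈ 159 turns.

N_s = 159 turns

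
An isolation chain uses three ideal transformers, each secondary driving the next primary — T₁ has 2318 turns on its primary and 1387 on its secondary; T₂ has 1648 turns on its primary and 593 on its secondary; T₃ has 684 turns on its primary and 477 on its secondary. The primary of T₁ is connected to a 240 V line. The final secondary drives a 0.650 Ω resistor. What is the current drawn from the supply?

After T₁: V = 240.00 × 1387/2318 = 143.61 V.
After T₂: V = 143.61 × 593/1648 = 51.674 V.
After T₃: V = 51.674 × 477/684 = 36.036 V.
I_load = 36.036/0.650 = 55.440 A, so P_out = 36.036 × 55.440 = 1997.8 W.
All ideal ⇒ P_in = P_out, so I_supply = 1997.8/240 = 8.32 A.

I_supply ≈ 8.32 A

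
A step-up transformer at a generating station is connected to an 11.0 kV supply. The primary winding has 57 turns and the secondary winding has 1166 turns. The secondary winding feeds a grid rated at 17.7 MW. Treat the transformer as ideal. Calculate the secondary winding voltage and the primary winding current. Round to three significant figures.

V_s = V_p × N_s/N_p = 11000 × 1166/57 = 225020 V.
I_s = P/V_s = 1.77×10^7/225020 = 78.661 A.
I_p = I_s × N_s/N_p = 78.661 × 1166/57 = 1610 A.

V_s ≈ 225000 V, I_p ≈ 1610 A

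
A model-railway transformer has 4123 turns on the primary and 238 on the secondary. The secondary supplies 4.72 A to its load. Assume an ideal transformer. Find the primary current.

I_p ≈ 0.272 A

For an ideal transformer I_p/I_s = N_s/N_p, so I_p = 4.72 × 238/4123 = 0.272 A.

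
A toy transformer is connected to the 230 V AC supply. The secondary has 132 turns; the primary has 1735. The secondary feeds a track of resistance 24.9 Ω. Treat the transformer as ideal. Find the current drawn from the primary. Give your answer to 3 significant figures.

V_s = V_p × N_s/N_p = 230 × 132/1735 = 17.499 V.
I_s = V_s/R = 17.499/24.9 = 0.70275 A.
For an ideal transformer I_p N_p = I_s N_s, so I_p = 0.70275 × 132/1735 = 0.0535 A.

I_p ≈ 0.0535 A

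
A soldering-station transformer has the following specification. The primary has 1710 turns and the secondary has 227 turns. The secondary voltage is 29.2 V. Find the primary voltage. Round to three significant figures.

V_p/V_s = N_p/N_s, so V_p = 29.2 × 1710/227 = 220 V.

V_p ≈ 220 V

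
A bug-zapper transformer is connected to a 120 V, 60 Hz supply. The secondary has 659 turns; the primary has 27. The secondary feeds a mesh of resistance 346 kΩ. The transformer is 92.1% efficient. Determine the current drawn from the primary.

V_s = 120 × 659/27 = 2928.9 V.
I_s = V_s/R = 2928.9/346000 = 0.0084650 A.
P_out = V_s I_s = 2928.9 × 0.0084650 = 24.793 W.
P_in = P_out/η = 24.793/0.921 = 26.920 W.
I_p = P_in/V_p = 26.920/120 = 0.224 A.

I_p ≈ 0.224 A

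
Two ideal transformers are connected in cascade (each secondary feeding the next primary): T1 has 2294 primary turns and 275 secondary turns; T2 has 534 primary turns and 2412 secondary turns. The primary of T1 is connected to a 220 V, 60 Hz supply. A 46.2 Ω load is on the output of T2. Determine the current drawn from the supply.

I_supply ≈ 1.40 A

After T1: V = 220.00 × 275/2294 = 26.373 V.
After T2: V = 26.373 × 2412/534 = 119.12 V.
I_load = 119.12/46.2 = 2.5784 A, so P_out = 119.12 × 2.5784 = 307.15 W.
All ideal ⇒ P_in = P_out, so I_supply = 307.15/220 = 1.40 A.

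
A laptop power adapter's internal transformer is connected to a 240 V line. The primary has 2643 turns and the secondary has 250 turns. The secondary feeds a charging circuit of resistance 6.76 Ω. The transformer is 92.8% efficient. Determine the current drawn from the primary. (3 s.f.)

I_p ≈ 0.342 A

V_s = 240 × 250/2643 = 22.701 V.
I_s = V_s/R = 22.701/6.76 = 3.3582 A.
P_out = V_s I_s = 22.701 × 3.3582 = 76.236 W.
P_in = P_out/η = 76.236/0.928 = 82.151 W.
I_p = P_in/V_p = 82.151/240 = 0.342 A.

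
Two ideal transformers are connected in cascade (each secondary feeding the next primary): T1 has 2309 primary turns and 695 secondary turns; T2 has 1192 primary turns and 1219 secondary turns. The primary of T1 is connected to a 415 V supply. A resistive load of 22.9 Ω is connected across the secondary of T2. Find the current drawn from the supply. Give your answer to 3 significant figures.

Secondary of T1: V = 415.00 × 695/2309 = 124.91 V.
Secondary of T2: V = 124.91 × 1219/1192 = 127.74 V.
I_load = 127.74/22.9 = 5.5783 A, so P_out = 127.74 × 5.5783 = 712.59 W.
All ideal ⇒ P_in = P_out, so I_supply = 712.59/415 = 1.72 A.

I_supply ≈ 1.72 A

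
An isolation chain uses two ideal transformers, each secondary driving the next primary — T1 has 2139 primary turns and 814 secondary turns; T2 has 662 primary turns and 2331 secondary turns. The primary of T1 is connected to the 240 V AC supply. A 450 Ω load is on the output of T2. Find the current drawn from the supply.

I_supply ≈ 0.958 A

Secondary of T1: V = 240.00 × 814/2139 = 91.332 V.
Secondary of T2: V = 91.332 × 2331/662 = 321.59 V.
I_load = 321.59/450 = 0.71466 A, so P_out = 321.59 × 0.71466 = 229.83 W.
All ideal ⇒ P_in = P_out, so I_supply = 229.83/240 = 0.958 A.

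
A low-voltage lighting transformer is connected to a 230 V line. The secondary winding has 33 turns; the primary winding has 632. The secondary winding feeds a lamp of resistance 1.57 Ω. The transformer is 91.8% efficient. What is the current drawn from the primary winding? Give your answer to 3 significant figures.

I_p ≈ 0.435 A

V_s = 230 × 33/632 = 12.009 V.
I_s = V_s/R = 12.009/1.57 = 7.6494 A.
P_out = V_s I_s = 12.009 × 7.6494 = 91.865 W.
P_in = P_out/η = 91.865/0.918 = 100.07 W.
I_p = P_in/V_p = 100.07/230 = 0.435 A.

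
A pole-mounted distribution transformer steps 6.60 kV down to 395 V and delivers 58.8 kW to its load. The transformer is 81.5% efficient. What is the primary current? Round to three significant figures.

P_in = P_out/η = 58800/0.815 = 72147 W.
I_p = P_in/V_p = 72147/6600 = 10.9 A.

I_p ≈ 10.9 A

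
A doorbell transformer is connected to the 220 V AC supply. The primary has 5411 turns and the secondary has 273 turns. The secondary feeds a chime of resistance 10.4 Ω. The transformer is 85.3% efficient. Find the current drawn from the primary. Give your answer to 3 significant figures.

I_p ≈ 0.0631 A

V_s = 220 × 273/5411 = 11.100 V.
I_s = V_s/R = 11.100/10.4 = 1.0673 A.
P_out = V_s I_s = 11.100 × 1.0673 = 11.846 W.
P_in = P_out/η = 11.846/0.853 = 13.888 W.
I_p = P_in/V_p = 13.888/220 = 0.0631 A.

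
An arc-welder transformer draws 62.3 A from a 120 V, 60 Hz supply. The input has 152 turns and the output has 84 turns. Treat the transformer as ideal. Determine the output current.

I_out/I_in = N_in/N_out, so I_out = 62.3 × 152/84 = 113 A.

I_out ≈ 113 A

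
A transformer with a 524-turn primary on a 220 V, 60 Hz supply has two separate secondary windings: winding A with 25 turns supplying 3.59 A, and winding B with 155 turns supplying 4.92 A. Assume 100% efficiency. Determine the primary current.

I_p ≈ 1.63 A

V_A = 220 × 25/524 = 10.496 V; V_B = 220 × 155/524 = 65.076 V.
P_out = V_A I_A + V_B I_B = 10.496×3.59 + 65.076×4.92 = 37.681 + 320.18 = 357.86 W.
Ideal ⇒ P_in = P_out, so I_p = P_out/V_p = 357.86/220 = 1.63 A.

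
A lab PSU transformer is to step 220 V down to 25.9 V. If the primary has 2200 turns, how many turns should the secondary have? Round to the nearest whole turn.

N_s = 259 turns

N_s/N_p = V_s/V_p, so N_s = 2200 × 25.9/220 = 259.0 ≈ 259 turns.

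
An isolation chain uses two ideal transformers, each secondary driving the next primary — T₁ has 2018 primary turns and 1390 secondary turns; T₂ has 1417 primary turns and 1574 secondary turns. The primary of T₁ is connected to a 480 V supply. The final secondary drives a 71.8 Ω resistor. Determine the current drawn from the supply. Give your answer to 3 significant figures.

I_supply ≈ 3.91 A

After T₁: V = 480.00 × 1390/2018 = 330.62 V.
After T₂: V = 330.62 × 1574/1417 = 367.26 V.
I_load = 367.26/71.8 = 5.1150 A, so P_out = 367.26 × 5.1150 = 1878.5 W.
All ideal ⇒ P_in = P_out, so I_supply = 1878.5/480 = 3.91 A.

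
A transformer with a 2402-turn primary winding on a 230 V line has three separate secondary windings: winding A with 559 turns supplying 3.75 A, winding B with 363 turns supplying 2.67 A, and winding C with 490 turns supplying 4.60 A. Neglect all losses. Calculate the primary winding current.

I_p ≈ 2.21 A

V_A = 230 × 559/2402 = 53.526 V; V_B = 230 × 363/2402 = 34.759 V; V_C = 230 × 490/2402 = 46.919 V.
P_out = V_A I_A + V_B I_B + V_C I_C = 53.526×3.75 + 34.759×2.67 + 46.919×4.60 = 200.72 + 92.805 + 215.83 = 509.36 W.
Ideal ⇒ P_in = P_out, so I_p = P_out/V_p = 509.36/230 = 2.21 A.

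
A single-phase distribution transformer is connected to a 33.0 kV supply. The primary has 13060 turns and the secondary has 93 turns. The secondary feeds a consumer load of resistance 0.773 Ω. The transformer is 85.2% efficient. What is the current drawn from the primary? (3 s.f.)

V_s = 33000 × 93/13060 = 234.99 V.
I_s = V_s/R = 234.99/0.773 = 304.00 A.
P_out = V_s I_s = 234.99 × 304.00 = 71438 W.
P_in = P_out/η = 71438/0.852 = 83847 W.
I_p = P_in/V_p = 83847/33000 = 2.54 A.

I_p ≈ 2.54 A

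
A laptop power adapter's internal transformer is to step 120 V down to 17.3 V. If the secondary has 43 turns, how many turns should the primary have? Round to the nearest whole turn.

N_p = 298 turns

N_p/N_s = V_p/V_s, so N_p = 43 × 120/17.3 = 298.3 ≈ 298 turns.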